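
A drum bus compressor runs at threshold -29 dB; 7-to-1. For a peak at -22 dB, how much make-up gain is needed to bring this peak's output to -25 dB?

Without make-up, output = threshold + overshoot/7 = -29 + 1 = -28 dB.
Gap to target: 3 dB.

3 dB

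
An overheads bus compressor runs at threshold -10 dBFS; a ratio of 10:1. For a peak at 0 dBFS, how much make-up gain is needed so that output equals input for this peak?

9 dB

The peak compresses to -10 + 10/10 = -9 dBFS.
To reach 0 dBFS requires 0 − (-9) = 9 dB of make-up.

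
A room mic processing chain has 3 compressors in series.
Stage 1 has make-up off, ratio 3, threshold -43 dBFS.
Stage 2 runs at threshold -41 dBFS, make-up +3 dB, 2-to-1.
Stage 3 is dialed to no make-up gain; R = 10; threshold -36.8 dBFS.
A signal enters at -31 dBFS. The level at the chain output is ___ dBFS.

Stage 1: -31 dBFS is 12 dB over -43 dBFS; at 3:1 that becomes 4 dB over, giving -39 dBFS.
Stage 2: -39 dBFS is 2 dB over -41 dBFS; at 2:1 that becomes 1 dB over, giving -40 dBFS; +3 dB make-up → -37 dBFS.
Stage 3: -37 dBFS ≤ -36.8 dBFS, so stage 3 doesn't engage; output -37 dBFS.

-37 dBFS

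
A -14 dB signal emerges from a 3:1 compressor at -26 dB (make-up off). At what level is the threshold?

-32 dB

Let T be the threshold. Output overshoot = (input overshoot)/R, so -26 − T = (-14 − T)/3.
3·(-26 − T) = -14 − T → 2·T = -78 − (-14) = -64.
T = -64/2 = -32 dB.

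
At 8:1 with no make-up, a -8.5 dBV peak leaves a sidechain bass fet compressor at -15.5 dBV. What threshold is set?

-16.5 dBV

Let T be the threshold. Output overshoot = (input overshoot)/R, so -15.5 − T = (-8.5 − T)/8.
8·(-15.5 − T) = -8.5 − T → 7·T = -124 − (-8.5) = -115.5.
T = -115.5/7 = -16.5 dBV.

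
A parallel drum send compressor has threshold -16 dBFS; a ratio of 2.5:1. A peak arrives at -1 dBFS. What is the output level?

-10 dBFS

Overshoot: -1 − (-16) = 15 dB.
2.5:1 compression reduces that to 15/2.5 = 6 dB over.
So the level is -16 + 6 = -10 dBFS.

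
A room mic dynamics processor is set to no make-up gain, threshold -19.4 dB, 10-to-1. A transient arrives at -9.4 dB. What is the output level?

-18.4 dB

Overshoot: -9.4 − (-19.4) = 10 dB.
The 10 dB excess becomes 1 dB after 10:1 reduction.
That puts the output at -18.4 dB.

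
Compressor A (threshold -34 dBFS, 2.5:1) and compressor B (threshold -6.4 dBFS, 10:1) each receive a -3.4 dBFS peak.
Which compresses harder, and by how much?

A: overshoot 30.6 dB → output overshoot 12.24 dB → GR 18.36 dB.
B: overshoot 3 dB → output overshoot 0.3 dB → GR 2.7 dB.
A reduces 15.66 dB more.

A, by 15.66 dB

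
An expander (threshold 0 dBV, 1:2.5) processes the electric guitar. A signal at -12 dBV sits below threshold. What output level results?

-30 dBV

Undershoot = 0 − (-12) = 12 dB.
At 1:2.5, that expands to 30 dB under threshold.
Output = 0 − 30 = -30 dBV.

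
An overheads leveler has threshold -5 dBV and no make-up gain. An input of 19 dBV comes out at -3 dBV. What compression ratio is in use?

Input overshoot = 19 − (-5) = 24 dB; output overshoot = -3 − (-5) = 2 dB.
Ratio = 24 / 2 = 12.

12:1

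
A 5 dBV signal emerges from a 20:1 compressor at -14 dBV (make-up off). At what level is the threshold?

Let T be the threshold. Output overshoot = (input overshoot)/R, so -14 − T = (5 − T)/20.
20·(-14 − T) = 5 − T → 19·T = -280 − 5 = -285.
T = -285/19 = -15 dBV.

-15 dBV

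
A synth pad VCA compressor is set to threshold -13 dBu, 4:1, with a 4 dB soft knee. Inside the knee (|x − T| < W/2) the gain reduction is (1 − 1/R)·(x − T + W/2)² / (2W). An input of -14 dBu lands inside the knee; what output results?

x − T + W/2 = -14 − (-13) + 2 = 1.
GR = (1 − 1/4) × 1² / 8 = 0.75 × 1 / 8 = 0.09375 dB.
Output = -14 − 0.09375 = -14.09375 dBu.

-14.09375 dBu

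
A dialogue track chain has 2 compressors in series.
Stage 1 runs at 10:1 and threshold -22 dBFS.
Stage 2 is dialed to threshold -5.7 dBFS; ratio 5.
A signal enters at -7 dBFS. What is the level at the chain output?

-20.5 dBFS

Stage 1: overshoot 15 dB → 15/10 = 1.5 dB → -20.5 dBFS.
Stage 2: below threshold (-20.5 ≤ -5.7); passes unchanged; output -20.5 dBFS.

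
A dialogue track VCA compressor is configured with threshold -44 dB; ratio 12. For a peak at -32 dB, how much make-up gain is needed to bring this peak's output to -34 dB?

The peak compresses to -44 + 12/12 = -43 dB.
To reach -34 dB requires -34 − (-43) = 9 dB of make-up.

9 dB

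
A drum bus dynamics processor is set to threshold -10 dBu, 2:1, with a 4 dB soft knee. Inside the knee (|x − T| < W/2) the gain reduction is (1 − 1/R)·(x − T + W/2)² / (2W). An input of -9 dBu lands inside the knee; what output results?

-9.5625 dBu

x − T + W/2 = -9 − (-10) + 2 = 3.
GR = (1 − 1/2) × 3² / 8 = 0.5 × 9 / 8 = 0.5625 dB.
Output = -9 − 0.5625 = -9.5625 dBu.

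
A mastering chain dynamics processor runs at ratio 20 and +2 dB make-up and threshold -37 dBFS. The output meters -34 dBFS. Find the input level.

Before make-up, the level was -34 − 2 = -36 dBFS.
That's 1 dB above the -37 dBFS threshold.
Undo the ratio: input overshoot = 1 × 20 = 20 dB, giving input = -17 dBFS.

-17 dBFS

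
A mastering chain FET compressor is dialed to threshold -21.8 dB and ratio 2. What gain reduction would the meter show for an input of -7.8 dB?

7 dB

The signal is 14 dB above threshold.
After 2:1 compression the overshoot becomes 14/2 = 7 dB.
GR = overshoot in − overshoot out = 14 − 7 = 7 dB.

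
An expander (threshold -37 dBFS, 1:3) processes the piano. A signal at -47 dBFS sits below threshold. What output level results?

The input is 10 dB below the -37 dBFS threshold.
A 1:3 expander multiplies undershoot by 3: 10 × 3 = 30 dB below threshold.
Output = -37 − 30 = -67 dBFS.

-67 dBFS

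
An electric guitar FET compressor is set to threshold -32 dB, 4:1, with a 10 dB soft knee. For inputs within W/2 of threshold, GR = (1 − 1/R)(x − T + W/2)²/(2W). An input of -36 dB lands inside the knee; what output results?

-36.0375 dB

x − T + W/2 = -36 − (-32) + 5 = 1.
GR = (1 − 1/4) × 1² / 20 = 0.75 × 1 / 20 = 0.0375 dB.
Output = -36 − 0.0375 = -36.0375 dB.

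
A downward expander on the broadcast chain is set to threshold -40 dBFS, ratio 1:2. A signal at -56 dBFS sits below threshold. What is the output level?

Below threshold, a 1:2 expander applies gain = (2−1)×(T − x) of attenuation.
(2−1) × 16 = 16 dB, so output = -56 − 16 = -72 dBFS.

-72 dBFS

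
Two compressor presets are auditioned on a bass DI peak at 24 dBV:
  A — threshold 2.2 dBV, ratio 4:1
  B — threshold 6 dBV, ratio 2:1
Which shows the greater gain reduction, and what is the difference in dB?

A: overshoot 21.8 dB → output overshoot 5.45 dB → GR 16.35 dB.
B: overshoot 18 dB → output overshoot 9 dB → GR 9 dB.
A applies 7.35 dB more gain reduction.

A, by 7.35 dB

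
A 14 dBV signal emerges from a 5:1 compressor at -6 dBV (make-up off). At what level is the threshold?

Gain reduction = 14 − (-6) = 20 dB; output overshoot = GR / (R − 1) = 20 / 4 = 5 dB.
Threshold = output − output overshoot = -6 − 5 = -11 dBV.

-11 dBV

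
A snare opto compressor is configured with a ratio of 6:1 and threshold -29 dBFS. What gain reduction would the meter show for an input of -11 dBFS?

15 dB

-11 dBFS exceeds the threshold by 18 dB.
After 6:1 compression the overshoot becomes 18/6 = 3 dB.
So the signal is attenuated by 18 − 3 = 15 dB.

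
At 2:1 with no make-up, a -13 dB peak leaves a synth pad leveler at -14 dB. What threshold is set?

-15 dB

Input is 2 dB above T (since output overshoot × R = input overshoot: (-14 − T)·2 = -13 − T gives T = -15 dB).
Check: -15 + (-13 − (-15))/2 = -15 + 1 = -14 dB. ✓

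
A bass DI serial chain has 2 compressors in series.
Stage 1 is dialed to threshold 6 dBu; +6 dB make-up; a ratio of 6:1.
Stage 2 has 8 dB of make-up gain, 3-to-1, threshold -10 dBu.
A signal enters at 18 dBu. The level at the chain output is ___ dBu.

Stage 1: 18 dBu is 12 dB over 6 dBu; at 6:1 that becomes 2 dB over, giving 8 dBu; +6 dB make-up → 14 dBu.
Stage 2: overshoot 24 dB → 24/3 = 8 dB → -2 dBu; +8 dB make-up → 6 dBu.

6 dBu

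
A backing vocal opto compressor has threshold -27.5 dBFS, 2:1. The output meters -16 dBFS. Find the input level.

-4.5 dBFS

The compressed level sits -16 − (-27.5) = 11.5 dB over threshold.
Input overshoot = R × output overshoot = 23 dB → input = -27.5 + 23 = -4.5 dBFS.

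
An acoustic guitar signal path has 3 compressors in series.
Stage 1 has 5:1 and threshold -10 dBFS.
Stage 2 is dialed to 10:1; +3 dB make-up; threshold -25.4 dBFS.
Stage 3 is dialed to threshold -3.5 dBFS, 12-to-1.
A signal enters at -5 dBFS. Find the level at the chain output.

-20.76 dBFS

Stage 1: 5 dB above -10 dBFS, reduced 5:1 to 1 dB above → -9 dBFS.
Stage 2: overshoot 16.4 dB → 16.4/10 = 1.64 dB → -23.76 dBFS; +3 dB make-up → -20.76 dBFS.
Stage 3: -20.76 dBFS ≤ -3.5 dBFS, so stage 3 doesn't engage; output -20.76 dBFS.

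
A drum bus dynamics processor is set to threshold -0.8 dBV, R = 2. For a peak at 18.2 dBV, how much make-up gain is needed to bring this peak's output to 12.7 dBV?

4 dB

The peak compresses to -0.8 + 19/2 = 8.7 dBV.
To reach 12.7 dBV requires 12.7 − 8.7 = 4 dB of make-up.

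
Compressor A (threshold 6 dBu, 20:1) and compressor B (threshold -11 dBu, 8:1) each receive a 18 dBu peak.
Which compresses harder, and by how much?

A: overshoot 12 dB → output overshoot 0.6 dB → GR 11.4 dB.
B: overshoot 29 dB → output overshoot 3.625 dB → GR 25.375 dB.
B applies 13.975 dB more gain reduction.

B, by 13.975 dB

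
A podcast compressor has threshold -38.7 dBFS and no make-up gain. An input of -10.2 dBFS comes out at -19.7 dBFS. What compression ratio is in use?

1.5:1

Input overshoot = -10.2 − (-38.7) = 28.5 dB; output overshoot = -19.7 − (-38.7) = 19 dB.
Ratio = 28.5 / 19 = 1.5.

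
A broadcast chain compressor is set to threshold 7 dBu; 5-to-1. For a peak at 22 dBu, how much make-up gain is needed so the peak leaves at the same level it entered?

The peak compresses to 7 + 15/5 = 10 dBu.
To reach 22 dBu requires 22 − 10 = 12 dB of make-up.

12 dB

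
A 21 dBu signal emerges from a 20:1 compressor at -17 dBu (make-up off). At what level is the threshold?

Input is 40 dB above T (since output overshoot × R = input overshoot: (-17 − T)·20 = 21 − T gives T = -19 dBu).
Check: -19 + (21 − (-19))/20 = -19 + 2 = -17 dBu. ✓

-19 dBu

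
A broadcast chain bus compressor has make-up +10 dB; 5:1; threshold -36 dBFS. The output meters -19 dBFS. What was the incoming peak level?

Stripping the +10 dB make-up gives -29 dBFS at the gain stage.
The compressed level sits -29 − (-36) = 7 dB over threshold.
Input overshoot = R × output overshoot = 35 dB → input = -36 + 35 = -1 dBFS.

-1 dBFS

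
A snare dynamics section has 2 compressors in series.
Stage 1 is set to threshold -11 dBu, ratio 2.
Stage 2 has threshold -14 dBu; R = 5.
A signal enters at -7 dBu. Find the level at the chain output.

Stage 1: 4 dB above -11 dBu, reduced 2:1 to 2 dB above → -9 dBu.
Stage 2: 5 dB above -14 dBu, reduced 5:1 to 1 dB above → -13 dBu.

-13 dBu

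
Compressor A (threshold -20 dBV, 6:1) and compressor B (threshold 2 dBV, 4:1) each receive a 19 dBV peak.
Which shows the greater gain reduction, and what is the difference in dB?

A: overshoot 39 dB → output overshoot 6.5 dB → GR 32.5 dB.
B: overshoot 17 dB → output overshoot 4.25 dB → GR 12.75 dB.
A applies 19.75 dB more gain reduction.

A, by 19.75 dB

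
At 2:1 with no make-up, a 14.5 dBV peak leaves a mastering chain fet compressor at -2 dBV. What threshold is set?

-18.5 dBV

Let T be the threshold. Output overshoot = (input overshoot)/R, so -2 − T = (14.5 − T)/2.
2·(-2 − T) = 14.5 − T → 1·T = -4 − 14.5 = -18.5.
T = -18.5/1 = -18.5 dBV.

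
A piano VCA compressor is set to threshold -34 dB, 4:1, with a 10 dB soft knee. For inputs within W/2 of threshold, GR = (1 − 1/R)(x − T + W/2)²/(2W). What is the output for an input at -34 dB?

x − T + W/2 = -34 − (-34) + 5 = 5.
GR = (1 − 1/4) × 5² / 20 = 0.75 × 25 / 20 = 0.9375 dB.
Output = -34 − 0.9375 = -34.9375 dB.

-34.9375 dB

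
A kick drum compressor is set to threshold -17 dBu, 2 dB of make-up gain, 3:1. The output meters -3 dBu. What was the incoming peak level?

19 dBu

Stripping the +2 dB make-up gives -5 dBu at the gain stage.
Post-compression overshoot = -5 − (-17) = 12 dB.
Undo the ratio: input overshoot = 12 × 3 = 36 dB, giving input = 19 dBu.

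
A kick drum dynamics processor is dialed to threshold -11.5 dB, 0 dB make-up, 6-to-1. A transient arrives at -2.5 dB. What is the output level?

-10 dB

The input is 9 dB above the -11.5 dB threshold.
The 9 dB excess becomes 1.5 dB after 6:1 reduction.
Output = -11.5 + 1.5 = -10 dB.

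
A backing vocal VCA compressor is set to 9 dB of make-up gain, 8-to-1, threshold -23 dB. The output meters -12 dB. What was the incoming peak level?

-7 dB

Stripping the +9 dB make-up gives -21 dB at the gain stage.
That's 2 dB above the -23 dB threshold.
Before 8:1 compression the overshoot was 2 × 8 = 16 dB, so input = -23 + 16 = -7 dB.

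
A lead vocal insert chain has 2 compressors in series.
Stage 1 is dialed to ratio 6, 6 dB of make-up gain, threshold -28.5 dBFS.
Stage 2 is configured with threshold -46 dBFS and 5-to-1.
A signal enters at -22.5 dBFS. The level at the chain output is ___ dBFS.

Stage 1: overshoot 6 dB → 6/6 = 1 dB → -27.5 dBFS; +6 dB make-up → -21.5 dBFS.
Stage 2: overshoot 24.5 dB → 24.5/5 = 4.9 dB → -41.1 dBFS.

-41.1 dBFS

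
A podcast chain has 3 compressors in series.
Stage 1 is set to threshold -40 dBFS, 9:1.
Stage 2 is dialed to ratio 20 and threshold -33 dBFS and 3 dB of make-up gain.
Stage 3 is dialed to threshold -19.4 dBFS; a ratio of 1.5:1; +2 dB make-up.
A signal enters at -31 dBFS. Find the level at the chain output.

Stage 1: -31 dBFS is 9 dB over -40 dBFS; at 9:1 that becomes 1 dB over, giving -39 dBFS.
Stage 2: below threshold (-39 ≤ -33); passes unchanged; make-up brings it to -36 dBFS.
Stage 3: below threshold (-36 ≤ -19.4); passes unchanged; make-up brings it to -34 dBFS.

-34 dBFS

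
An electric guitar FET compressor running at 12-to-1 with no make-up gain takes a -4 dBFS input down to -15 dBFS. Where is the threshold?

-16 dBFS

Gain reduction = -4 − (-15) = 11 dB; output overshoot = GR / (R − 1) = 11 / 11 = 1 dB.
Threshold = output − output overshoot = -15 − 1 = -16 dBFS.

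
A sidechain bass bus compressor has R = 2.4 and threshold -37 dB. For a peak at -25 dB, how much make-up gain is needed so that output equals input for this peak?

Overshoot 12 dB → 12/2.4 = 5 dB after compression, so the compressed level is -37 + 5 = -32 dB.
Make-up = target − compressed = -25 − (-32) = 7 dB.

7 dB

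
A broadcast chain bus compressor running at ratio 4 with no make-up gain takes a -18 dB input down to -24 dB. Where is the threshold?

Let T be the threshold. Output overshoot = (input overshoot)/R, so -24 − T = (-18 − T)/4.
4·(-24 − T) = -18 − T → 3·T = -96 − (-18) = -78.
T = -78/3 = -26 dB.

-26 dB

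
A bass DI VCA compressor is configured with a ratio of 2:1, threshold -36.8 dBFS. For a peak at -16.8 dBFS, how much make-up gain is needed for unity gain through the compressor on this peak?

10 dB

The peak compresses to -36.8 + 20/2 = -26.8 dBFS.
To reach -16.8 dBFS requires -16.8 − (-26.8) = 10 dB of make-up.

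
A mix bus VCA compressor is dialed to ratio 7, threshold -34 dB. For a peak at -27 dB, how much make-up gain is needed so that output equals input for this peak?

Without make-up, output = threshold + overshoot/7 = -34 + 1 = -33 dB.
Gap to target: 6 dB.

6 dB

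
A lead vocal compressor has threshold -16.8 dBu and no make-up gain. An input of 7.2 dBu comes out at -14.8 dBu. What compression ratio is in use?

12:1

Input overshoot = 7.2 − (-16.8) = 24 dB; output overshoot = -14.8 − (-16.8) = 2 dB.
Ratio = 24 / 2 = 12.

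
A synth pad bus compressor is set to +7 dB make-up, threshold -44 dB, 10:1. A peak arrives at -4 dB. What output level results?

-33 dB

-4 dB sits 40 dB over threshold.
The 40 dB excess becomes 4 dB after 10:1 reduction.
So the level is -44 + 4 = -40 dB; make-up adds 7 dB, giving -33 dB.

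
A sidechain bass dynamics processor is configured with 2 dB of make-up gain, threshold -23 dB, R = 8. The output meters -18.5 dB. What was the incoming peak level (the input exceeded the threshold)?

-3 dB

Remove make-up: -18.5 − 2 = -20.5 dB.
That's 2.5 dB above the -23 dB threshold.
Undo the ratio: input overshoot = 2.5 × 8 = 20 dB, giving input = -3 dB.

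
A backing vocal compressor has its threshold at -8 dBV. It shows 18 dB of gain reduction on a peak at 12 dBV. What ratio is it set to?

10:1

Input overshoot = 12 − (-8) = 20 dB.
Output overshoot = 20 − 18 = 2 dB.
Ratio = input overshoot / output overshoot = 20 / 2 = 10.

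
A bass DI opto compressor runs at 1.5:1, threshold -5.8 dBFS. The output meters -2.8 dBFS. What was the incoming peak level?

Post-compression overshoot = -2.8 − (-5.8) = 3 dB.
Undo the ratio: input overshoot = 3 × 1.5 = 4.5 dB, giving input = -1.3 dBFS.

-1.3 dBFS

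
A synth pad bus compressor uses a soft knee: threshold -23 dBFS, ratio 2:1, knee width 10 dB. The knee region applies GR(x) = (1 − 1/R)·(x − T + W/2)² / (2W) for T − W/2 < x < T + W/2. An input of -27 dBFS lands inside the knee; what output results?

x − T + W/2 = -27 − (-23) + 5 = 1.
GR = (1 − 1/2) × 1² / 20 = 0.5 × 1 / 20 = 0.025 dB.
Output = -27 − 0.025 = -27.025 dBFS.

-27.025 dBFS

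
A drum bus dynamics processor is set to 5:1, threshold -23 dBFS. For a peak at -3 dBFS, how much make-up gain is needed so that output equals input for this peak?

16 dB

The peak compresses to -23 + 20/5 = -19 dBFS.
To reach -3 dBFS requires -3 − (-19) = 16 dB of make-up.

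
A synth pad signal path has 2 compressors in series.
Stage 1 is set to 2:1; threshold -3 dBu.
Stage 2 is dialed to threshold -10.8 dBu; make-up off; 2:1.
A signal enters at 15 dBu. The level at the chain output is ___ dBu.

Stage 1: overshoot 18 dB → 18/2 = 9 dB → 6 dBu.
Stage 2: 6 dBu is 16.8 dB over -10.8 dBu; at 2:1 that becomes 8.4 dB over, giving -2.4 dBu.

-2.4 dBu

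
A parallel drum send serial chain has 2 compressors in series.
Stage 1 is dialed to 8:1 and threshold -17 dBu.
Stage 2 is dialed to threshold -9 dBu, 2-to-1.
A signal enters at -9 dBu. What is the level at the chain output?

-16 dBu

Stage 1: 8 dB above -17 dBu, reduced 8:1 to 1 dB above → -16 dBu.
Stage 2: below threshold (-16 ≤ -9); passes unchanged; output -16 dBu.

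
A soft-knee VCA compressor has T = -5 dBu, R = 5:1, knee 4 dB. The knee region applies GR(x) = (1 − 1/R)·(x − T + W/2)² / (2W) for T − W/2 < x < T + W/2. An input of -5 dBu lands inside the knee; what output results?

-5.4 dBu

x − T + W/2 = -5 − (-5) + 2 = 2.
GR = (1 − 1/5) × 2² / 8 = 0.8 × 4 / 8 = 0.4 dB.
Output = -5 − 0.4 = -5.4 dBu.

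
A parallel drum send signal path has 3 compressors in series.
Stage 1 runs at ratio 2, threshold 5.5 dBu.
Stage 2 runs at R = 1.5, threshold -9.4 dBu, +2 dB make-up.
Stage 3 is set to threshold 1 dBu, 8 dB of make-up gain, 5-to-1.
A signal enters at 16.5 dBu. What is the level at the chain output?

10.04 dBu

Stage 1: 16.5 dBu is 11 dB over 5.5 dBu; at 2:1 that becomes 5.5 dB over, giving 11 dBu.
Stage 2: overshoot 20.4 dB → 20.4/1.5 = 13.6 dB → 4.2 dBu; +2 dB make-up → 6.2 dBu.
Stage 3: 6.2 dBu is 5.2 dB over 1 dBu; at 5:1 that becomes 1.04 dB over, giving 2.04 dBu; +8 dB make-up → 10.04 dBu.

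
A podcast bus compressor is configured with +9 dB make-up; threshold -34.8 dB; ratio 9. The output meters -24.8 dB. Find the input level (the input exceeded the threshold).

-25.8 dB

Before make-up, the level was -24.8 − 9 = -33.8 dB.
Post-compression overshoot = -33.8 − (-34.8) = 1 dB.
Before 9:1 compression the overshoot was 1 × 9 = 9 dB, so input = -34.8 + 9 = -25.8 dB.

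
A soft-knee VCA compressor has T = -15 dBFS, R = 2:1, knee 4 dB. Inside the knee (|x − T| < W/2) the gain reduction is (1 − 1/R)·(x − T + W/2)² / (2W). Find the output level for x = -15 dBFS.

-15.25 dBFS

x − T + W/2 = -15 − (-15) + 2 = 2.
GR = (1 − 1/2) × 2² / 8 = 0.5 × 4 / 8 = 0.25 dB.
Output = -15 − 0.25 = -15.25 dBFS.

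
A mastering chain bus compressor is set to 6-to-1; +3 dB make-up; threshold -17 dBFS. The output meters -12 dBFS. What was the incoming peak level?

-5 dBFS

Stripping the +3 dB make-up gives -15 dBFS at the gain stage.
The compressed level sits -15 − (-17) = 2 dB over threshold.
Input overshoot = R × output overshoot = 12 dB → input = -17 + 12 = -5 dBFS.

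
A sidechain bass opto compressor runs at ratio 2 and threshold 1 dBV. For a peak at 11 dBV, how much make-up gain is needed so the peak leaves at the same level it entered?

The peak compresses to 1 + 10/2 = 6 dBV.
To reach 11 dBV requires 11 − 6 = 5 dB of make-up.

5 dB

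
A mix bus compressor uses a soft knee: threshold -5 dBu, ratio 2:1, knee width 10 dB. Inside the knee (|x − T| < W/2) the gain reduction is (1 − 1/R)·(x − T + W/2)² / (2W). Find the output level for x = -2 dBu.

-3.6 dBu

x − T + W/2 = -2 − (-5) + 5 = 8.
GR = (1 − 1/2) × 8² / 20 = 0.5 × 64 / 20 = 1.6 dB.
Output = -2 − 1.6 = -3.6 dBu.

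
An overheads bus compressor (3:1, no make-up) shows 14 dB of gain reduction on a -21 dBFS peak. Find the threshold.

Gain reduction = -21 − (-35) = 14 dB; output overshoot = GR / (R − 1) = 14 / 2 = 7 dB.
Threshold = output − output overshoot = -35 − 7 = -42 dBFS.

-42 dBFS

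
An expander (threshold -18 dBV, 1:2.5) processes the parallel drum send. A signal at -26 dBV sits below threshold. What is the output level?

-38 dBV

Below threshold, a 1:2.5 expander applies gain = (2.5−1)×(T − x) of attenuation.
(2.5−1) × 8 = 12 dB, so output = -26 − 12 = -38 dBV.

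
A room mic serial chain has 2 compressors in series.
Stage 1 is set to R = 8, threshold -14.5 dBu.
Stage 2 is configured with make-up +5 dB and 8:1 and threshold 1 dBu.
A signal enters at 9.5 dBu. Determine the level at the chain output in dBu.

Stage 1: overshoot 24 dB → 24/8 = 3 dB → -11.5 dBu.
Stage 2: below threshold (-11.5 ≤ 1); passes unchanged; make-up brings it to -6.5 dBu.

-6.5 dBu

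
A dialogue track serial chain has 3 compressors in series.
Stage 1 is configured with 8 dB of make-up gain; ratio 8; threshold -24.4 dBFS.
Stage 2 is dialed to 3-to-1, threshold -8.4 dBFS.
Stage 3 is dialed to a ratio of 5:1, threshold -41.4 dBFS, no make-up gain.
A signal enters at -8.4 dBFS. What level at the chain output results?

-36 dBFS

Stage 1: -8.4 dBFS is 16 dB over -24.4 dBFS; at 8:1 that becomes 2 dB over, giving -22.4 dBFS; +8 dB make-up → -14.4 dBFS.
Stage 2: below threshold (-14.4 ≤ -8.4); passes unchanged; output -14.4 dBFS.
Stage 3: overshoot 27 dB → 27/5 = 5.4 dB → -36 dBFS.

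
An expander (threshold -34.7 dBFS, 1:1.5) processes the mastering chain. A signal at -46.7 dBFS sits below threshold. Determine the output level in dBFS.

Below threshold, a 1:1.5 expander applies gain = (1.5−1)×(T − x) of attenuation.
(1.5−1) × 12 = 6 dB, so output = -46.7 − 6 = -52.7 dBFS.

-52.7 dBFS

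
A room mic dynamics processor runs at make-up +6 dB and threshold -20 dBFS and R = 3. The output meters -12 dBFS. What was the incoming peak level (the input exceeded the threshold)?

-14 dBFS

Remove make-up: -12 − 6 = -18 dBFS.
The compressed level sits -18 − (-20) = 2 dB over threshold.
Undo the ratio: input overshoot = 2 × 3 = 6 dB, giving input = -14 dBFS.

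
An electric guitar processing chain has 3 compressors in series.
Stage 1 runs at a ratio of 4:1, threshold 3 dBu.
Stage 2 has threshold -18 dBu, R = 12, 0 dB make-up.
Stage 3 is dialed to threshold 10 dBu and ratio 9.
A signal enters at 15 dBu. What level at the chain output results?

Stage 1: 15 dBu is 12 dB over 3 dBu; at 4:1 that becomes 3 dB over, giving 6 dBu.
Stage 2: 24 dB above -18 dBu, reduced 12:1 to 2 dB above → -16 dBu.
Stage 3: -16 dBu is at or below the 10 dBu threshold — no compression; output -16 dBu.

-16 dBu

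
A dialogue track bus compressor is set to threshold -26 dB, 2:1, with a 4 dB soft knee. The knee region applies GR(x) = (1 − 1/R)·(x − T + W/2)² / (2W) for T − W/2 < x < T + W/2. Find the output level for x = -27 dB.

x − T + W/2 = -27 − (-26) + 2 = 1.
GR = (1 − 1/2) × 1² / 8 = 0.5 × 1 / 8 = 0.0625 dB.
Output = -27 − 0.0625 = -27.0625 dB.

-27.0625 dB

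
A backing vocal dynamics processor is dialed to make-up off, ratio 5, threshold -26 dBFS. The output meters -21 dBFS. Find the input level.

-1 dBFS

That's 5 dB above the -26 dBFS threshold.
Input overshoot = R × output overshoot = 25 dB → input = -26 + 25 = -1 dBFS.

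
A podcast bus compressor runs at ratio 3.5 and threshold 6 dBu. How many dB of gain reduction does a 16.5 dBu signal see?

Overshoot = 16.5 − 6 = 10.5 dB.
A 3.5:1 ratio leaves 3 dB of that excess.
Gain reduction = 10.5 − 3 = 7.5 dB.

7.5 dB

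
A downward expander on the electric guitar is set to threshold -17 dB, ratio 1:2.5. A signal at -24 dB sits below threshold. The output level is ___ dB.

Undershoot = (-17) − (-24) = 7 dB.
At 1:2.5, that expands to 17.5 dB under threshold.
Output = -17 − 17.5 = -34.5 dB.

-34.5 dB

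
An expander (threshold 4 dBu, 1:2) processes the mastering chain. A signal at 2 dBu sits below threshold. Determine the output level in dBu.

0 dBu

The input is 2 dB below the 4 dBu threshold.
A 1:2 expander multiplies undershoot by 2: 2 × 2 = 4 dB below threshold.
Output = 4 − 4 = 0 dBu.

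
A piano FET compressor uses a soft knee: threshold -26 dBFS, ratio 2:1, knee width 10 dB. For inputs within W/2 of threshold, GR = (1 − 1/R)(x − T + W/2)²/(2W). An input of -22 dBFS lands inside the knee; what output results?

-24.025 dBFS

x − T + W/2 = -22 − (-26) + 5 = 9.
GR = (1 − 1/2) × 9² / 20 = 0.5 × 81 / 20 = 2.025 dB.
Output = -22 − 2.025 = -24.025 dBFS.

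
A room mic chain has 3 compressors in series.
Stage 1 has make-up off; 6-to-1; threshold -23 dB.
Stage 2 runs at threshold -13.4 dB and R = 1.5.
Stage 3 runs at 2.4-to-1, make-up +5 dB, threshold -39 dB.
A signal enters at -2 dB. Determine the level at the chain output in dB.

Stage 1: -2 dB is 21 dB over -23 dB; at 6:1 that becomes 3.5 dB over, giving -19.5 dB.
Stage 2: -19.5 dB ≤ -13.4 dB, so stage 2 doesn't engage; output -19.5 dB.
Stage 3: -19.5 dB is 19.5 dB over -39 dB; at 2.4:1 that becomes 8.125 dB over, giving -30.875 dB; +5 dB make-up → -25.875 dB.

-25.875 dB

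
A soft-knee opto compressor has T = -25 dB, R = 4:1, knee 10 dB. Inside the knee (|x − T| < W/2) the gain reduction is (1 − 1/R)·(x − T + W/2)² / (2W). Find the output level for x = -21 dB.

-24.0375 dB

x − T + W/2 = -21 − (-25) + 5 = 9.
GR = (1 − 1/4) × 9² / 20 = 0.75 × 81 / 20 = 3.0375 dB.
Output = -21 − 3.0375 = -24.0375 dB.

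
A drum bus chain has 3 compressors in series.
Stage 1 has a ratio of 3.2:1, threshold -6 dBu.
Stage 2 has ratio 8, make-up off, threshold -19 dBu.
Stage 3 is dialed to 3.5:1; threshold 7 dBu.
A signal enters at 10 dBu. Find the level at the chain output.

Stage 1: 16 dB above -6 dBu, reduced 3.2:1 to 5 dB above → -1 dBu.
Stage 2: 18 dB above -19 dBu, reduced 8:1 to 2.25 dB above → -16.75 dBu.
Stage 3: -16.75 dBu ≤ 7 dBu, so stage 3 doesn't engage; output -16.75 dBu.

-16.75 dBu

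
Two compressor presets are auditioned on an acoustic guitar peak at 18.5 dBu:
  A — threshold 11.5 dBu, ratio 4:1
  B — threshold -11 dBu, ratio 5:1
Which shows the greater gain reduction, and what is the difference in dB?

B, by 18.35 dB

A: GR = 7 − 7/4 = 5.25 dB.
B: GR = 29.5 − 29.5/5 = 23.6 dB.
B applies 18.35 dB more gain reduction.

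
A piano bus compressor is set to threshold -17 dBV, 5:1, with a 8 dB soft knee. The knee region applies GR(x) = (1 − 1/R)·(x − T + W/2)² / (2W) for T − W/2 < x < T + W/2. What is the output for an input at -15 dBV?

-16.8 dBV

x − T + W/2 = -15 − (-17) + 4 = 6.
GR = (1 − 1/5) × 6² / 16 = 0.8 × 36 / 16 = 1.8 dB.
Output = -15 − 1.8 = -16.8 dBV.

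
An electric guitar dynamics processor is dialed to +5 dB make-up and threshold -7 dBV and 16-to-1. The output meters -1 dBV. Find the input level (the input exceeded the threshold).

Remove make-up: -1 − 5 = -6 dBV.
The compressed level sits -6 − (-7) = 1 dB over threshold.
Input overshoot = R × output overshoot = 16 dB → input = -7 + 16 = 9 dBV.

9 dBV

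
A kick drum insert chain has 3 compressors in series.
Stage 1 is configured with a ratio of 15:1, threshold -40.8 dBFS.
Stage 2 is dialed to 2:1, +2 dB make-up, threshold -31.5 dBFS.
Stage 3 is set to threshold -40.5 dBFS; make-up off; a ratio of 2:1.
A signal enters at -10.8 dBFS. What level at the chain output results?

Stage 1: -10.8 dBFS is 30 dB over -40.8 dBFS; at 15:1 that becomes 2 dB over, giving -38.8 dBFS.
Stage 2: -38.8 dBFS ≤ -31.5 dBFS, so stage 2 doesn't engage; make-up brings it to -36.8 dBFS.
Stage 3: overshoot 3.7 dB → 3.7/2 = 1.85 dB → -38.65 dBFS.

-38.65 dBFS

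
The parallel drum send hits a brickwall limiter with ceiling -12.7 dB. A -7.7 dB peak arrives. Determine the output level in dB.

At ∞:1, everything above -12.7 dB is held at the ceiling.

-12.7 dB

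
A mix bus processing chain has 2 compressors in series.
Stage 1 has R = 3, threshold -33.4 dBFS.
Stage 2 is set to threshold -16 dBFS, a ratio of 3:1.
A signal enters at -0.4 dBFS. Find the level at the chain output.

-22.4 dBFS

Stage 1: -0.4 dBFS is 33 dB over -33.4 dBFS; at 3:1 that becomes 11 dB over, giving -22.4 dBFS.
Stage 2: -22.4 dBFS is at or below the -16 dBFS threshold — no compression; output -22.4 dBFS.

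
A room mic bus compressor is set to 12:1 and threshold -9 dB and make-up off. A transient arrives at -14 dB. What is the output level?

-14 dB

-14 dB is 5 dB below the -9 dB threshold, so no gain reduction is applied.
Output = input = -14 dB.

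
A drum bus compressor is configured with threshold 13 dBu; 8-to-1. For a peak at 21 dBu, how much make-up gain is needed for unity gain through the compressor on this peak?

7 dB

The peak compresses to 13 + 8/8 = 14 dBu.
To reach 21 dBu requires 21 − 14 = 7 dB of make-up.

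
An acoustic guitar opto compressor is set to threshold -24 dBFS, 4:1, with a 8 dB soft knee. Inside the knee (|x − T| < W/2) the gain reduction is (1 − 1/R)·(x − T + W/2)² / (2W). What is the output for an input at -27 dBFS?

-27.046875 dBFS

x − T + W/2 = -27 − (-24) + 4 = 1.
GR = (1 − 1/4) × 1² / 16 = 0.75 × 1 / 16 = 0.046875 dB.
Output = -27 − 0.046875 = -27.046875 dBFS.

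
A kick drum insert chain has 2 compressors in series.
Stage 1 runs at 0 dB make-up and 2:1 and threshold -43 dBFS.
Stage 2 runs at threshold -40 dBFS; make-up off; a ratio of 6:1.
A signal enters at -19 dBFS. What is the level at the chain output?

Stage 1: overshoot 24 dB → 24/2 = 12 dB → -31 dBFS.
Stage 2: 9 dB above -40 dBFS, reduced 6:1 to 1.5 dB above → -38.5 dBFS.

-38.5 dBFS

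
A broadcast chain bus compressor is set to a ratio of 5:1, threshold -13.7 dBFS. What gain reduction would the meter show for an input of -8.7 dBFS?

4 dB

Overshoot = -8.7 − (-13.7) = 5 dB.
At 5:1, output sits 5/5 = 1 dB above threshold.
GR = overshoot in − overshoot out = 5 − 1 = 4 dB.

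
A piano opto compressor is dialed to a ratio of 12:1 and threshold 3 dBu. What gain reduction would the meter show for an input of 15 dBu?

The signal is 12 dB above threshold.
A 12:1 ratio leaves 1 dB of that excess.
So the signal is attenuated by 12 − 1 = 11 dB.

11 dB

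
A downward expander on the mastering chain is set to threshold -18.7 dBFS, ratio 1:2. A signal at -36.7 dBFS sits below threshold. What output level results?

Undershoot = (-18.7) − (-36.7) = 18 dB.
At 1:2, that expands to 36 dB under threshold.
Output = -18.7 − 36 = -54.7 dBFS.

-54.7 dBFS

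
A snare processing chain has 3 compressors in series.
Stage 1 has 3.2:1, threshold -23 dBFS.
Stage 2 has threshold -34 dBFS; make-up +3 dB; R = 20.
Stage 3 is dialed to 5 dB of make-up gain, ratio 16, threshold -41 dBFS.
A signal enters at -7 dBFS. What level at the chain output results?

-35.325 dBFS

Stage 1: 16 dB above -23 dBFS, reduced 3.2:1 to 5 dB above → -18 dBFS.
Stage 2: -18 dBFS is 16 dB over -34 dBFS; at 20:1 that becomes 0.8 dB over, giving -33.2 dBFS; +3 dB make-up → -30.2 dBFS.
Stage 3: -30.2 dBFS is 10.8 dB over -41 dBFS; at 16:1 that becomes 0.675 dB over, giving -40.325 dBFS; +5 dB make-up → -35.325 dBFS.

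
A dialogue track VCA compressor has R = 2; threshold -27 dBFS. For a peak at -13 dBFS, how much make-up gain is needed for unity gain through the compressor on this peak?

7 dB

Without make-up, output = threshold + overshoot/2 = -27 + 7 = -20 dBFS.
Gap to target: 7 dB.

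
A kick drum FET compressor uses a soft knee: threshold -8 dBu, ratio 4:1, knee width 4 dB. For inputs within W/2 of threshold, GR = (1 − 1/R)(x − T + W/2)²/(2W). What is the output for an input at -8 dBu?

x − T + W/2 = -8 − (-8) + 2 = 2.
GR = (1 − 1/4) × 2² / 8 = 0.75 × 4 / 8 = 0.375 dB.
Output = -8 − 0.375 = -8.375 dBu.

-8.375 dBu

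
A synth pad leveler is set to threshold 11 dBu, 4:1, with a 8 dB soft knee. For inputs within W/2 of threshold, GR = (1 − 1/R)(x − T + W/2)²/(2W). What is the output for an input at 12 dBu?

x − T + W/2 = 12 − 11 + 4 = 5.
GR = (1 − 1/4) × 5² / 16 = 0.75 × 25 / 16 = 1.171875 dB.
Output = 12 − 1.171875 = 10.828125 dBu.

10.828125 dBu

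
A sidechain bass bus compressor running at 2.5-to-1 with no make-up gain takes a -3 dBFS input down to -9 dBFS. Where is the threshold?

-13 dBFS

Input is 10 dB above T (since output overshoot × R = input overshoot: (-9 − T)·2.5 = -3 − T gives T = -13 dBFS).
Check: -13 + (-3 − (-13))/2.5 = -13 + 4 = -9 dBFS. ✓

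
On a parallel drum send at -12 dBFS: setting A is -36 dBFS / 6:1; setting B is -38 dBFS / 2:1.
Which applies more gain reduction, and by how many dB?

A: 24 dB over, compressed to 4 dB over, so 20 dB of GR.
B: 26 dB over, compressed to 13 dB over, so 13 dB of GR.
Difference: 7 dB in favour of A.

A, by 7 dB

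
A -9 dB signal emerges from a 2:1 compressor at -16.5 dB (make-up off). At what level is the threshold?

-24 dB

Let T be the threshold. Output overshoot = (input overshoot)/R, so -16.5 − T = (-9 − T)/2.
2·(-16.5 − T) = -9 − T → 1·T = -33 − (-9) = -24.
T = -24/1 = -24 dB.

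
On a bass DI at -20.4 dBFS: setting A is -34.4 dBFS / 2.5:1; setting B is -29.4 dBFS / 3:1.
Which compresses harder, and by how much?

A, by 2.4 dB

A: 14 dB over, compressed to 5.6 dB over, so 8.4 dB of GR.
B: 9 dB over, compressed to 3 dB over, so 6 dB of GR.
A applies 2.4 dB more gain reduction.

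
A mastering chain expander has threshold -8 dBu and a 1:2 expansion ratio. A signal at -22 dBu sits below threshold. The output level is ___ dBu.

The input is 14 dB below the -8 dBu threshold.
A 1:2 expander multiplies undershoot by 2: 14 × 2 = 28 dB below threshold.
Output = -8 − 28 = -36 dBu.

-36 dBu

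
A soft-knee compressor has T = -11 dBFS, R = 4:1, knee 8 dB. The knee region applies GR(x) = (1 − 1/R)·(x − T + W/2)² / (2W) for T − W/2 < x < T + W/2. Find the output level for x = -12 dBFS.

x − T + W/2 = -12 − (-11) + 4 = 3.
GR = (1 − 1/4) × 3² / 16 = 0.75 × 9 / 16 = 0.421875 dB.
Output = -12 − 0.421875 = -12.421875 dBFS.

-12.421875 dBFS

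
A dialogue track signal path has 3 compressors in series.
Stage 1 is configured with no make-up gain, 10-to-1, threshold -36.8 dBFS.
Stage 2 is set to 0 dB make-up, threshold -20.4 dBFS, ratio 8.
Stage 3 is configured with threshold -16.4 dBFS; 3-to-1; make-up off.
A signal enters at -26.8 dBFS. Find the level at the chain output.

-35.8 dBFS

Stage 1: -26.8 dBFS is 10 dB over -36.8 dBFS; at 10:1 that becomes 1 dB over, giving -35.8 dBFS.
Stage 2: below threshold (-35.8 ≤ -20.4); passes unchanged; output -35.8 dBFS.
Stage 3: below threshold (-35.8 ≤ -16.4); passes unchanged; output -35.8 dBFS.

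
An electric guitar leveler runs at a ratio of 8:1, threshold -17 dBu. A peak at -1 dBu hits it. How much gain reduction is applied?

14 dB

The signal is 16 dB above threshold.
At 8:1, output sits 16/8 = 2 dB above threshold.
Gain reduction = 16 − 2 = 14 dB.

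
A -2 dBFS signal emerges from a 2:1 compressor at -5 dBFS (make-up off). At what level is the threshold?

-8 dBFS

Input is 6 dB above T (since output overshoot × R = input overshoot: (-5 − T)·2 = -2 − T gives T = -8 dBFS).
Check: -8 + (-2 − (-8))/2 = -8 + 3 = -5 dBFS. ✓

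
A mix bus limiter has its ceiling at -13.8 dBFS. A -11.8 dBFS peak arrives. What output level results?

-13.8 dBFS

A brickwall limiter is an ∞:1 compressor: any input above the ceiling is clamped to -13.8 dBFS.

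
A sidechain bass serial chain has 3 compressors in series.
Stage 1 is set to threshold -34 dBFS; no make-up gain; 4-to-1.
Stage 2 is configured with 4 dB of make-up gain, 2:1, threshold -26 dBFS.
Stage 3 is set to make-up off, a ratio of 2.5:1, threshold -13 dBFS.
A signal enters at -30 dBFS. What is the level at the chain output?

-29 dBFS

Stage 1: 4 dB above -34 dBFS, reduced 4:1 to 1 dB above → -33 dBFS.
Stage 2: -33 dBFS is at or below the -26 dBFS threshold — no compression; make-up brings it to -29 dBFS.
Stage 3: -29 dBFS is at or below the -13 dBFS threshold — no compression; output -29 dBFS.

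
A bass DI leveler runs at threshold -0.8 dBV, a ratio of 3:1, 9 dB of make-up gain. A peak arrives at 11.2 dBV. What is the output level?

Overshoot: 11.2 − (-0.8) = 12 dB.
The 12 dB excess becomes 4 dB after 3:1 reduction.
That puts the output at 3.2 dBV; make-up adds 9 dB, giving 12.2 dBV.

12.2 dBV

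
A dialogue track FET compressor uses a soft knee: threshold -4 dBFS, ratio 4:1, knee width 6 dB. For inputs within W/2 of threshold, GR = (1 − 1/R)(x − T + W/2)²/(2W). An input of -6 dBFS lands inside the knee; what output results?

x − T + W/2 = -6 − (-4) + 3 = 1.
GR = (1 − 1/4) × 1² / 12 = 0.75 × 1 / 12 = 0.0625 dB.
Output = -6 − 0.0625 = -6.0625 dBFS.

-6.0625 dBFS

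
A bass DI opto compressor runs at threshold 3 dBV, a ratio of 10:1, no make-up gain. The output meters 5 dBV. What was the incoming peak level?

23 dBV

That's 2 dB above the 3 dBV threshold.
Input overshoot = R × output overshoot = 20 dB → input = 3 + 20 = 23 dBV.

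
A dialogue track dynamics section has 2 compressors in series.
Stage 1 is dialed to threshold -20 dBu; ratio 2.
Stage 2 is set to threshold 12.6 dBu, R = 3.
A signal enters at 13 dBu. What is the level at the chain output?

Stage 1: 33 dB above -20 dBu, reduced 2:1 to 16.5 dB above → -3.5 dBu.
Stage 2: -3.5 dBu ≤ 12.6 dBu, so stage 2 doesn't engage; output -3.5 dBu.

-3.5 dBu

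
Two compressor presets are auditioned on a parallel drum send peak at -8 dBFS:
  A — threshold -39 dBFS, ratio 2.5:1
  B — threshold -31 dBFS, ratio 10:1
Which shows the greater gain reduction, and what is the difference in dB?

B, by 2.1 dB

A: 31 dB over, compressed to 12.4 dB over, so 18.6 dB of GR.
B: 23 dB over, compressed to 2.3 dB over, so 20.7 dB of GR.
B reduces 2.1 dB more.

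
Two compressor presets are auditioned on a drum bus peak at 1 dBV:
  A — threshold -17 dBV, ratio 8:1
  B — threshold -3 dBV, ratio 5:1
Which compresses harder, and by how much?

A: 18 dB over, compressed to 2.25 dB over, so 15.75 dB of GR.
B: 4 dB over, compressed to 0.8 dB over, so 3.2 dB of GR.
Difference: 12.55 dB in favour of A.

A, by 12.55 dB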